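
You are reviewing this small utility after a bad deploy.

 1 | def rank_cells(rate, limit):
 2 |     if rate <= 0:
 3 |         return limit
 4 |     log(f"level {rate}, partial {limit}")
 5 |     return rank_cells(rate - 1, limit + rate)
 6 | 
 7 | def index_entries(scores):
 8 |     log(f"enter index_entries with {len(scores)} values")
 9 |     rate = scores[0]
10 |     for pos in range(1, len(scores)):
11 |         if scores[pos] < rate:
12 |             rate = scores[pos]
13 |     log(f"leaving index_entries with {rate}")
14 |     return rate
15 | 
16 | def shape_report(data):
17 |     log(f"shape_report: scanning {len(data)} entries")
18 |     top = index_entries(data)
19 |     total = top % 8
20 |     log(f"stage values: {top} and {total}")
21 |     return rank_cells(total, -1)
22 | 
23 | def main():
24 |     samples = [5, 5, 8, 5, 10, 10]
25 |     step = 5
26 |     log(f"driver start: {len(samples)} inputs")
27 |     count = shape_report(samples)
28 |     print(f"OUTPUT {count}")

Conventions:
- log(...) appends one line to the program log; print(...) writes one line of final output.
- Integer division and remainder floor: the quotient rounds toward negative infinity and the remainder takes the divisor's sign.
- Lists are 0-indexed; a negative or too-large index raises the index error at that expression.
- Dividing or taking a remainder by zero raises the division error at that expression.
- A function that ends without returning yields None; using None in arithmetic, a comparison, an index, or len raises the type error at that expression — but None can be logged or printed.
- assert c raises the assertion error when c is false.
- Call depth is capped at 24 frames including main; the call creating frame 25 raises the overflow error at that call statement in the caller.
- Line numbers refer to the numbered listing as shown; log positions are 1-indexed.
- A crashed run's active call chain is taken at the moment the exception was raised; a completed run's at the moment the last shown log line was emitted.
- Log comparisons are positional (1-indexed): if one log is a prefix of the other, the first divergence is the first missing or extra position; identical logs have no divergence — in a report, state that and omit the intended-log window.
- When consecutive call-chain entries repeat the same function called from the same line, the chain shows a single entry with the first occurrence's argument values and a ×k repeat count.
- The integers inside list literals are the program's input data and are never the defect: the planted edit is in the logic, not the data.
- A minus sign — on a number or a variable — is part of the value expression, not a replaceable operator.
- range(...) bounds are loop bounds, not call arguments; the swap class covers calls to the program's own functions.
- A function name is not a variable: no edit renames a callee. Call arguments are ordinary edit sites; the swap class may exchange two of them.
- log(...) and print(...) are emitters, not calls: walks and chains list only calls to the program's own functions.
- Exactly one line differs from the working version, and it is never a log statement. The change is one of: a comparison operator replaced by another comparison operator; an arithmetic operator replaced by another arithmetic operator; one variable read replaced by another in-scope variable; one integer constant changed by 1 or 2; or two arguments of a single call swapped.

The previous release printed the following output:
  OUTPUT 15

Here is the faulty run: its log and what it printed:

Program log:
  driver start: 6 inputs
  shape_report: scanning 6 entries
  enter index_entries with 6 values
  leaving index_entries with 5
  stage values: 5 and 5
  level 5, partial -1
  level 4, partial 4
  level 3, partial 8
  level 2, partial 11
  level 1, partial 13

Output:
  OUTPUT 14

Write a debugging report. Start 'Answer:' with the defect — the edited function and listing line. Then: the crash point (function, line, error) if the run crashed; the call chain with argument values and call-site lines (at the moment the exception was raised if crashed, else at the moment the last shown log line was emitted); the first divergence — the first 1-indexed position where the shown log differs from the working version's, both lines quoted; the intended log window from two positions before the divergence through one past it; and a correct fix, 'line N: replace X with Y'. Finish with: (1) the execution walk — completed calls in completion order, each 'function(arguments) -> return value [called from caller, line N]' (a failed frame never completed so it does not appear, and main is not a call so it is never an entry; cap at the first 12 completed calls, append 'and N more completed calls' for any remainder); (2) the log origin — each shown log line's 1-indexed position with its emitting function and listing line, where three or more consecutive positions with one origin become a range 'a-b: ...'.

Answer: the defect is in shape_report at line 21.
Core observation: The earliest visible damage is log position 6 — 'level 5, partial -1' rather than the intended 'level 5, partial 0'.
Call chain: main -> shape_report([5, 5, 8, 5, 10, 10]) (called at line 27) -> rank_cells(5, -1) (called at line 21) -> rank_cells(4, 4) (called at line 5) ×4.
First divergence: position 6 — the shown line 'level 5, partial -1' should read 'level 5, partial 0'.
Intended log window:
  4: leaving index_entries with 5
  5: stage values: 5 and 5
  6: level 5, partial 0
  7: level 4, partial 5
Execution walk:
  index_entries([5, 5, 8, 5, 10, 10]) -> 5  [called from shape_report, line 18]
  rank_cells(0, 14) -> 14  [called from rank_cells, line 5]
  rank_cells(1, 13) -> 14  [called from rank_cells, line 5]
  rank_cells(2, 11) -> 14  [called from rank_cells, line 5]
  rank_cells(3, 8) -> 14  [called from rank_cells, line 5]
  rank_cells(4, 4) -> 14  [called from rank_cells, line 5]
  rank_cells(5, -1) -> 14  [called from shape_report, line 21]
  shape_report([5, 5, 8, 5, 10, 10]) -> 14  [called from main, line 27]
Log origins:
  1: from main, line 26
  2: from shape_report, line 17
  3: from index_entries, line 8
  4: from index_entries, line 13
  5: from shape_report, line 20
  6-10: from rank_cells, line 4
A correct fix: line 21: replace `-1` with `0`.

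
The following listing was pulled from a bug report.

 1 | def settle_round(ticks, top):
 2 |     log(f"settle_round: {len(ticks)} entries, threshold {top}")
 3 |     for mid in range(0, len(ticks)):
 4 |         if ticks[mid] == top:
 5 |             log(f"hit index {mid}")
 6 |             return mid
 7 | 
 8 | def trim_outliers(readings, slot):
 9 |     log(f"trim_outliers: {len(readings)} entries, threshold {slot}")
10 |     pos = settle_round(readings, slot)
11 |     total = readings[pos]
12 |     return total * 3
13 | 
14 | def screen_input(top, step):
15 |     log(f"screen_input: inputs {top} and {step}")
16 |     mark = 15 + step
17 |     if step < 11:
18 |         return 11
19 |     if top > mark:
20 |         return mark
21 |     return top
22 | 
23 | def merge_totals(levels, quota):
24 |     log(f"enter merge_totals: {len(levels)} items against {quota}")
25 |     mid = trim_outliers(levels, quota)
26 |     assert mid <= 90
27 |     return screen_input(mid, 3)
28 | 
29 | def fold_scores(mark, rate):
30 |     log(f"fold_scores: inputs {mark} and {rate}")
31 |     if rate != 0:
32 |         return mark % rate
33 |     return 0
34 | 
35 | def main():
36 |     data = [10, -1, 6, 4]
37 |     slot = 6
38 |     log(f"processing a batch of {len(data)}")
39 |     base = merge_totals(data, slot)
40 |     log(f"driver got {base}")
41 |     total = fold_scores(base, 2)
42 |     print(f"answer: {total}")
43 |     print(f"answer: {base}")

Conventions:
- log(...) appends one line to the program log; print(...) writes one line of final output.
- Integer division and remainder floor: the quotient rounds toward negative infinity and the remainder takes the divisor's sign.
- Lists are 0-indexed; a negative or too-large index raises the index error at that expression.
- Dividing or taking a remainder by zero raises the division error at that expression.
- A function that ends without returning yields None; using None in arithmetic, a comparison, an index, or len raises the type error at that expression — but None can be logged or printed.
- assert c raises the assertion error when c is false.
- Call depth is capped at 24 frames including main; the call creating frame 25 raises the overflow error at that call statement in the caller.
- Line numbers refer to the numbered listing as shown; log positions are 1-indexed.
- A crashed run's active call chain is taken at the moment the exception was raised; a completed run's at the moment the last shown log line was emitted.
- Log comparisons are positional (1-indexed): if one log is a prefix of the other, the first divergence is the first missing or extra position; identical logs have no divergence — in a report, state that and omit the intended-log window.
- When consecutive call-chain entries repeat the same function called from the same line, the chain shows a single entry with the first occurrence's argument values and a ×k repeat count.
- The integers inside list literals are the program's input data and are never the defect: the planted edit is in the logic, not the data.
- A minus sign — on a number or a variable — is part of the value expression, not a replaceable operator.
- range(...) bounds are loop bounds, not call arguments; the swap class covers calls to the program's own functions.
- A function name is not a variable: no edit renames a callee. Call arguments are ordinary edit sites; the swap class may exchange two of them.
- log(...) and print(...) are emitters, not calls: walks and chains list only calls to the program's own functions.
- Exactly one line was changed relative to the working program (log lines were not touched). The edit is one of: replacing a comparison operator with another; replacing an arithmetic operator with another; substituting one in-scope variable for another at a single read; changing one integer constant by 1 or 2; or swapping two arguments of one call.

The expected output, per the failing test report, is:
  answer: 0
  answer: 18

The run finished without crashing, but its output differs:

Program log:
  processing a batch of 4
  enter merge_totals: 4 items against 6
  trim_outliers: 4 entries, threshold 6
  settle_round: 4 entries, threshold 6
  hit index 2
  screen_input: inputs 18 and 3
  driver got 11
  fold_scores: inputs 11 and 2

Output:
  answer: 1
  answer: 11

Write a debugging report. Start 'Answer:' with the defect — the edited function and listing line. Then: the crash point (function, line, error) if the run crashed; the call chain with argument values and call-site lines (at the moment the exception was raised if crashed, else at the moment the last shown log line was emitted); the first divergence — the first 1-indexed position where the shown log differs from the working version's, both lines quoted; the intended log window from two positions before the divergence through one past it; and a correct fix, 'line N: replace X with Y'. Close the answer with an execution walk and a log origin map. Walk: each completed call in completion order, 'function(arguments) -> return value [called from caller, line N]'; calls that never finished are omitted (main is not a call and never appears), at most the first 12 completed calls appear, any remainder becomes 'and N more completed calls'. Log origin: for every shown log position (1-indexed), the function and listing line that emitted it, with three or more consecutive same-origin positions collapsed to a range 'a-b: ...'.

Answer: the defect is in screen_input at line 17.
Core observation: At log position 7 the runs split — shown 'driver got 11', but the working version logs 'driver got 18'.
Call chain: main -> fold_scores(11, 2) (called at line 41).
First divergence: position 7; shown 'driver got 11' vs intended 'driver got 18'.
Intended log window:
  5: hit index 2
  6: screen_input: inputs 18 and 3
  7: driver got 18
  8: fold_scores: inputs 18 and 2
Execution walk:
  settle_round([10, -1, 6, 4], 6) -> 2  [called from trim_outliers, line 10]
  trim_outliers([10, -1, 6, 4], 6) -> 18  [called from merge_totals, line 25]
  screen_input(18, 3) -> 11  [called from merge_totals, line 27]
  merge_totals([10, -1, 6, 4], 6) -> 11  [called from main, line 39]
  fold_scores(11, 2) -> 1  [called from main, line 41]
Log origins:
  1 — main, line 38
  2 — merge_totals, line 24
  3 — trim_outliers, line 9
  4 — settle_round, line 2
  5 — settle_round, line 5
  6 — screen_input, line 15
  7 — main, line 40
  8 — fold_scores, line 30
A correct fix: line 17: replace `step` with `top`.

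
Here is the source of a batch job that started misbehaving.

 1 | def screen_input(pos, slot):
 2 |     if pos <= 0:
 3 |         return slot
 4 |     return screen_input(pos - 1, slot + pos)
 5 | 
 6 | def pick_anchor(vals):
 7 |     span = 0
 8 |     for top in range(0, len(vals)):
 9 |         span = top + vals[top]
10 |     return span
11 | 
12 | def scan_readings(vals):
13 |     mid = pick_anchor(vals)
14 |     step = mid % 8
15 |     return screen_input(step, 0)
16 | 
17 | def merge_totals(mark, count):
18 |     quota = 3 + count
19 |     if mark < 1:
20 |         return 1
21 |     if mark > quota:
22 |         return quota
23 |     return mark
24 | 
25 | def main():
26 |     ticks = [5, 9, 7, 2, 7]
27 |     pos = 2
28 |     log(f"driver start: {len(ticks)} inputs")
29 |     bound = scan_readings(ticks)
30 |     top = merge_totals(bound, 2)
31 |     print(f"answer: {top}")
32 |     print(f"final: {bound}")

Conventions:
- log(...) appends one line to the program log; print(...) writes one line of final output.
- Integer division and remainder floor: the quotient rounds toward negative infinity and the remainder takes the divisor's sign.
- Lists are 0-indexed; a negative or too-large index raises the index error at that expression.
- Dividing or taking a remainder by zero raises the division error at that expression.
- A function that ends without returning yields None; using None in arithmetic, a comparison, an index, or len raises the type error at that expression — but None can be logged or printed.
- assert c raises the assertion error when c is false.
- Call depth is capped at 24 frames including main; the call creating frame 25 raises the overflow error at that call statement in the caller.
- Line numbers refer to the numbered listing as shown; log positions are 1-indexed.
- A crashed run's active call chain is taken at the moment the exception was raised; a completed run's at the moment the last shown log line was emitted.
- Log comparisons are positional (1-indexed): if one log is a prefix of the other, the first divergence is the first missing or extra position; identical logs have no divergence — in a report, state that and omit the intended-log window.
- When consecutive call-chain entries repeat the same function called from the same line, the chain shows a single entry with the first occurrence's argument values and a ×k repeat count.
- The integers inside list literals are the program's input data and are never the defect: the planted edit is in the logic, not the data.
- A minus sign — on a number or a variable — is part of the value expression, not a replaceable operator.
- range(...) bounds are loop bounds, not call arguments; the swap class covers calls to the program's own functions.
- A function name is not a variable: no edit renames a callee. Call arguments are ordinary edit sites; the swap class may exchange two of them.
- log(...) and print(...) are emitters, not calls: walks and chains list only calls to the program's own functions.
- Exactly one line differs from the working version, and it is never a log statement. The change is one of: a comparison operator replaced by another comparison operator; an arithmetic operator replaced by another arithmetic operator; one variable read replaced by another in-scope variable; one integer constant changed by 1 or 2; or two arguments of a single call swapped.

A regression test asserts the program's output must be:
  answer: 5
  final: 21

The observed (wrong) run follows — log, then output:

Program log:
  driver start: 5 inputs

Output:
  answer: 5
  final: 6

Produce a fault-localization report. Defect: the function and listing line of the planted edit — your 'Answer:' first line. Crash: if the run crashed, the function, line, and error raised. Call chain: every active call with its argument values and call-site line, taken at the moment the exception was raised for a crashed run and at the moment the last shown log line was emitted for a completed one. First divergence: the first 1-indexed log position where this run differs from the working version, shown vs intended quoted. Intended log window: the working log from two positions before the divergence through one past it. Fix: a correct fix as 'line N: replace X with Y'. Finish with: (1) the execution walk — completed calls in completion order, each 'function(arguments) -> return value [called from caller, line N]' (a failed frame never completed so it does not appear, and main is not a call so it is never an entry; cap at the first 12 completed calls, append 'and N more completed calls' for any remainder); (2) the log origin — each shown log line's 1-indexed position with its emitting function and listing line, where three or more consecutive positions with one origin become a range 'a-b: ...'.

Answer: the defect is in pick_anchor at line 9.
The tell: Nothing in the log betrays the bug — only the output does.
Call chain: main.
First divergence: none — the logs agree in full.
Execution walk:
  pick_anchor([5, 9, 7, 2, 7]) -> 11  [called from scan_readings, line 13]
  screen_input(0, 6) -> 6  [called from screen_input, line 4]
  screen_input(1, 5) -> 6  [called from screen_input, line 4]
  screen_input(2, 3) -> 6  [called from screen_input, line 4]
  screen_input(3, 0) -> 6  [called from scan_readings, line 15]
  scan_readings([5, 9, 7, 2, 7]) -> 6  [called from main, line 29]
  merge_totals(6, 2) -> 5  [called from main, line 30]
Log origins:
  1 — main, line 28
A correct fix: line 9: replace `top + vals[top]` with `span + vals[top]`.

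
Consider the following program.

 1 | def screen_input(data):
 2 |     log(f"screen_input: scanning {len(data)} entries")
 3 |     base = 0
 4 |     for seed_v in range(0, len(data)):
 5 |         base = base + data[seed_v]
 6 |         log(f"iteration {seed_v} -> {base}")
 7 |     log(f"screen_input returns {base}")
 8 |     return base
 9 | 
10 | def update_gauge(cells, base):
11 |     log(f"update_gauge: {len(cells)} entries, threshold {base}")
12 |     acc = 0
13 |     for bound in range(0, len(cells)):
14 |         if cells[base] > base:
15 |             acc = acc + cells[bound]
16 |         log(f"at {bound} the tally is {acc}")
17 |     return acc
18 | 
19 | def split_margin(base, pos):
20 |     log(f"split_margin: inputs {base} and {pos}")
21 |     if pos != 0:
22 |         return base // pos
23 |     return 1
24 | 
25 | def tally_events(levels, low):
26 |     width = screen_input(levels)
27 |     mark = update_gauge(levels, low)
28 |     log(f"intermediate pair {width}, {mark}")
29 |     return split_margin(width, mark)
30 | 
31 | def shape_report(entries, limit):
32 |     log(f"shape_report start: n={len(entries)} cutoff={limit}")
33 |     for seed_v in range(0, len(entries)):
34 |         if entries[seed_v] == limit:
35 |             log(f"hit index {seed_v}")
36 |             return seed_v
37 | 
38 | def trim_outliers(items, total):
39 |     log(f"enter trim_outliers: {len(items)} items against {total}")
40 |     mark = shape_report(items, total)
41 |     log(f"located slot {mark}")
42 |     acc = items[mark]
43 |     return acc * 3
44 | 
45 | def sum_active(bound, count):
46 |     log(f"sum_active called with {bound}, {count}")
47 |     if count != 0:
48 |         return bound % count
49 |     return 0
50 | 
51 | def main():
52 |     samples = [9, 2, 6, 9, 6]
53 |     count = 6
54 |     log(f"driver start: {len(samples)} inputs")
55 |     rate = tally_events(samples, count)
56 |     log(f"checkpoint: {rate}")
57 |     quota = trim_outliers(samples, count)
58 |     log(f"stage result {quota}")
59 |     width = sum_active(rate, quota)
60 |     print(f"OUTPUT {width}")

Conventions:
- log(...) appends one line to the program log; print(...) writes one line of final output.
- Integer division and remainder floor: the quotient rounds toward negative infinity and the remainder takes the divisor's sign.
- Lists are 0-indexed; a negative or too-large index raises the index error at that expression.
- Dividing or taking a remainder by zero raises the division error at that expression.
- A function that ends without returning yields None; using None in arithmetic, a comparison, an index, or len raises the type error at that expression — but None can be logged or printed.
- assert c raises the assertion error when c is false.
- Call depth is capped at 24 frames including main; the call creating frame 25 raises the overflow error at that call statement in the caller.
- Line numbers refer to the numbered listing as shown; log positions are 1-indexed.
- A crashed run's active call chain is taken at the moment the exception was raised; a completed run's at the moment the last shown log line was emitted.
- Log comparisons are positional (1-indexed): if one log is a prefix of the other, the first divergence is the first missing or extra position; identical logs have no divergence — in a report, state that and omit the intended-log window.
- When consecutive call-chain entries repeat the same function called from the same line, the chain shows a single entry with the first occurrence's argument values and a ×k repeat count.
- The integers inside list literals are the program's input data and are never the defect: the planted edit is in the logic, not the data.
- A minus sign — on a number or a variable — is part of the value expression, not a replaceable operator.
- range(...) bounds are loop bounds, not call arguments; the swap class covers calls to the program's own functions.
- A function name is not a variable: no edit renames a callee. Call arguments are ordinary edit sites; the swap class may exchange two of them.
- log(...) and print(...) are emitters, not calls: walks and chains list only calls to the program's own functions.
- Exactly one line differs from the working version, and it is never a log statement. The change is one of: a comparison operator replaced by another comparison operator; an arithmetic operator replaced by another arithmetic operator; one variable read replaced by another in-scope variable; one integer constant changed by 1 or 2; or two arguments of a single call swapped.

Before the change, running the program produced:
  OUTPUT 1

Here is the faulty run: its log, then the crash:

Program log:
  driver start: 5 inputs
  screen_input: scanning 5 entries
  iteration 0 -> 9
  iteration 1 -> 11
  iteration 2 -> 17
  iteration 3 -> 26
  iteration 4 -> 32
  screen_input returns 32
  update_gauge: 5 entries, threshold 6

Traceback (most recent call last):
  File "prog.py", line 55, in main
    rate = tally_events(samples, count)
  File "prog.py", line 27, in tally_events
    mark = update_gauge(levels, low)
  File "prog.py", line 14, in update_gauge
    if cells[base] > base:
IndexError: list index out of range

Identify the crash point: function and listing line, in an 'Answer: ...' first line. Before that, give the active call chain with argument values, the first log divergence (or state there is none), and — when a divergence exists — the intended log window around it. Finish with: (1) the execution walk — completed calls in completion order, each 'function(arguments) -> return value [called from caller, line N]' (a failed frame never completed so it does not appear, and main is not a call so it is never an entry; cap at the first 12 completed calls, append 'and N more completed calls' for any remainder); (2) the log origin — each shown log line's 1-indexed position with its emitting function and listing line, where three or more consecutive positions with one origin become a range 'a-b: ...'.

Answer: the error was raised in update_gauge, line 14.
Key fact: After 9 matching log lines the faulty run goes silent, while the working version continues with 'at 0 the tally is 9'.
Call chain: main -> tally_events([9, 2, 6, 9, 6], 6) (called at line 55) -> update_gauge([9, 2, 6, 9, 6], 6) (called at line 27).
First divergence: position 10 — the faulty run's log ends after 9 lines; the working version continues with 'at 0 the tally is 9'.
Intended log window:
  8: screen_input returns 32
  9: update_gauge: 5 entries, threshold 6
  10: at 0 the tally is 9
  11: at 1 the tally is 9
Execution walk:
  screen_input([9, 2, 6, 9, 6]) -> 32  [called from tally_events, line 26]
Log origins:
  1: logged in main at line 54
  2: logged in screen_input at line 2
  3-7: logged in screen_input at line 6
  8: logged in screen_input at line 7
  9: logged in update_gauge at line 11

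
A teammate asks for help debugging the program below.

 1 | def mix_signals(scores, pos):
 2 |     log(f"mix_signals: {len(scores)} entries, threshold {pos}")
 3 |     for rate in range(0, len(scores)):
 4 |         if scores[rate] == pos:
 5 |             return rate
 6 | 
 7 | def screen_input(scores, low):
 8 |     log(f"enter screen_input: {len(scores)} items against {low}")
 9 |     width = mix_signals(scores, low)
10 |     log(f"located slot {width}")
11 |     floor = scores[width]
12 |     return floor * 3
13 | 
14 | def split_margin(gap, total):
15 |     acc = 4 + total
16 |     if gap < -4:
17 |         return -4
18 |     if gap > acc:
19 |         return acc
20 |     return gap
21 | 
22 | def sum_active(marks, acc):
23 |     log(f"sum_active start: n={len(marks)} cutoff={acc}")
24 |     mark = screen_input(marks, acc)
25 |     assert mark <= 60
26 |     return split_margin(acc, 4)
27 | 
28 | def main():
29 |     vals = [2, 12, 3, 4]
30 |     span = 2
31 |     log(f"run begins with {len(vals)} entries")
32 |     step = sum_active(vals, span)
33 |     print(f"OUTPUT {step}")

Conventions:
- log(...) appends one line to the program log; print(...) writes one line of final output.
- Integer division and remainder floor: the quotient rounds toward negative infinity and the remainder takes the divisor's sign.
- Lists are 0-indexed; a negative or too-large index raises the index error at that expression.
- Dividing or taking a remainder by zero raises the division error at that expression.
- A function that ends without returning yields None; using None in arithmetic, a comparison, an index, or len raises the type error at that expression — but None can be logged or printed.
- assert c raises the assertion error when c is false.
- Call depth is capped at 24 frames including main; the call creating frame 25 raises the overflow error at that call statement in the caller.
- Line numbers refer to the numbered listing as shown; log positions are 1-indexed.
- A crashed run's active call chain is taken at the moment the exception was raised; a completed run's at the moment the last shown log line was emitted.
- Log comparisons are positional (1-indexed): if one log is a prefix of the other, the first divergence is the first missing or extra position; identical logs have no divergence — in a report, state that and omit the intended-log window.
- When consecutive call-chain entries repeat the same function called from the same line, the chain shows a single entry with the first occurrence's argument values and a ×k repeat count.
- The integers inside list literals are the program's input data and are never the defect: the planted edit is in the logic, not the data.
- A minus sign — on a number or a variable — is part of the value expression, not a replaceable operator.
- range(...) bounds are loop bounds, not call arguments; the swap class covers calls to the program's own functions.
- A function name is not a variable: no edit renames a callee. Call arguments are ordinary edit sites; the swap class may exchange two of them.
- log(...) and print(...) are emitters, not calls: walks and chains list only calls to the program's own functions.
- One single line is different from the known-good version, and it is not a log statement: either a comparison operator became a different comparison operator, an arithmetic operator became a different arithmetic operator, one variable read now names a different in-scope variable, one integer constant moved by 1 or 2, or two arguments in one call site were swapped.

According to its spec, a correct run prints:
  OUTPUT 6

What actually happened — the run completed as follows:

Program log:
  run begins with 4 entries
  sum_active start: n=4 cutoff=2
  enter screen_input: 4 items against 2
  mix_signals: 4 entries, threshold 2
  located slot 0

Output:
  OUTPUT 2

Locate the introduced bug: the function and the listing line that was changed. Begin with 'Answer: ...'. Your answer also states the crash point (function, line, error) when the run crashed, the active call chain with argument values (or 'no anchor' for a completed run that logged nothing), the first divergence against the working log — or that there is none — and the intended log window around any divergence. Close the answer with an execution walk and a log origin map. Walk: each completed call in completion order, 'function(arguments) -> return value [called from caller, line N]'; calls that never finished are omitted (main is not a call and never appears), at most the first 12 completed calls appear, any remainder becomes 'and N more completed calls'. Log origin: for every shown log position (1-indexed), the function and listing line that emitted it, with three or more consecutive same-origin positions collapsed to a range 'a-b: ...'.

Answer: the defect is in sum_active at line 26.
Core observation: Nothing in the log betrays the bug — only the output does.
Call chain: main -> sum_active([2, 12, 3, 4], 2) (called at line 32) -> screen_input([2, 12, 3, 4], 2) (called at line 24).
First divergence: there is none — every log position agrees.
Execution walk:
  mix_signals([2, 12, 3, 4], 2) -> 0  [called from screen_input, line 9]
  screen_input([2, 12, 3, 4], 2) -> 6  [called from sum_active, line 24]
  split_margin(2, 4) -> 2  [called from sum_active, line 26]
  sum_active([2, 12, 3, 4], 2) -> 2  [called from main, line 32]
Log line origins:
  1: emitted by main (line 31)
  2: emitted by sum_active (line 23)
  3: emitted by screen_input (line 8)
  4: emitted by mix_signals (line 2)
  5: emitted by screen_input (line 10)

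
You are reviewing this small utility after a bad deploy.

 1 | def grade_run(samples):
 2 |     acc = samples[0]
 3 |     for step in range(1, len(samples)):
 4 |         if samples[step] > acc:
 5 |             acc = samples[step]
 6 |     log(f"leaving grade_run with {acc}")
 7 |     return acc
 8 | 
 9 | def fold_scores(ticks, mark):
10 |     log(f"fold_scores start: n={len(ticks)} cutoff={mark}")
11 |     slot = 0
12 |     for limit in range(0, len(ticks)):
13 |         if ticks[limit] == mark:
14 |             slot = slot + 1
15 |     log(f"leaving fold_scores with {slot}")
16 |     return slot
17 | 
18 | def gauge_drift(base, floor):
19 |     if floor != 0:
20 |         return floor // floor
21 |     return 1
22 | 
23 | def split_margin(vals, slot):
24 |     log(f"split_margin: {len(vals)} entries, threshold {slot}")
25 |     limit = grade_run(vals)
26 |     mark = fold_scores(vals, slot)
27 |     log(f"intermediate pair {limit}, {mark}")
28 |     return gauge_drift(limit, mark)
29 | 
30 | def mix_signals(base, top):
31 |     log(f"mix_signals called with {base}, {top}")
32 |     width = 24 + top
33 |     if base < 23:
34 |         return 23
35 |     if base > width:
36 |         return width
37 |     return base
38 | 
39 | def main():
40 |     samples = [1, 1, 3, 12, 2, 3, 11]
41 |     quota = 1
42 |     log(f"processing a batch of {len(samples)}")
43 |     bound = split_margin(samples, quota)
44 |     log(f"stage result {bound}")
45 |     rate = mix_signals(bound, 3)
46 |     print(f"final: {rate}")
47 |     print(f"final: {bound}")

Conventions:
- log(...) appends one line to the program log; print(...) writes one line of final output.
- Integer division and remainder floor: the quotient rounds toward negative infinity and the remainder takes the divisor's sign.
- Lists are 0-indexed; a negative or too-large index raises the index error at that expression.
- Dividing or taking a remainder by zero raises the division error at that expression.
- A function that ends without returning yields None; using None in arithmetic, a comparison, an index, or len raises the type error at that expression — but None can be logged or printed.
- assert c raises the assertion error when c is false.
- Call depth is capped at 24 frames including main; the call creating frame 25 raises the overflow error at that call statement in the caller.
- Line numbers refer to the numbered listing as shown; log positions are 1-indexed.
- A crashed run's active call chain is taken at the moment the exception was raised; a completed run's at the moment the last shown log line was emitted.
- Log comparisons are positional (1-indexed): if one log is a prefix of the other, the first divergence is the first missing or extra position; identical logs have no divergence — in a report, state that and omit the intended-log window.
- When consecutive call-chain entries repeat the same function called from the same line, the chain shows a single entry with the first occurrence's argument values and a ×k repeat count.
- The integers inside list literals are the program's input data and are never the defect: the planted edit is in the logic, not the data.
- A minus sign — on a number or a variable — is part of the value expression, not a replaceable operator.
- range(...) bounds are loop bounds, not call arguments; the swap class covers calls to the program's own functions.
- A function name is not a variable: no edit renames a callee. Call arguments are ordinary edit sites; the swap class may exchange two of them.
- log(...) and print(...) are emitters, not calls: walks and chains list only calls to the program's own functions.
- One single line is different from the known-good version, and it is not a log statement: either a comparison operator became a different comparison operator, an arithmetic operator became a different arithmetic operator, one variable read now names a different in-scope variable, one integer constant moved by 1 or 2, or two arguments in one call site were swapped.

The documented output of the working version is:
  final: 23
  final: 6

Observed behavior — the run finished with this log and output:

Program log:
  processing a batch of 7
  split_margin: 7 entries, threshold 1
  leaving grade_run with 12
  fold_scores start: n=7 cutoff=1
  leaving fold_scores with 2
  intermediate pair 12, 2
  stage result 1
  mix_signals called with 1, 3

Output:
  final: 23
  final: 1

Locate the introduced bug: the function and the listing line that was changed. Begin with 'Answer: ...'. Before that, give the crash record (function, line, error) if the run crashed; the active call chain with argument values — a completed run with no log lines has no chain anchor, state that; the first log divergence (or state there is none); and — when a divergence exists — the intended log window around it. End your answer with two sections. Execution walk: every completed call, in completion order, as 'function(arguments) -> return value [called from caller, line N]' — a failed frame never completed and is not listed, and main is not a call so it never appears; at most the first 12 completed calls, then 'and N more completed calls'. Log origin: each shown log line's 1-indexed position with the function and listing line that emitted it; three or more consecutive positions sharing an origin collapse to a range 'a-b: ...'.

Answer: the defect is in gauge_drift at line 20.
Key fact: The log first diverges at position 7: the faulty run prints 'stage result 1' where the working version prints 'stage result 6'.
Call chain: main -> mix_signals(1, 3) (called at line 45).
First divergence: position 7 — the shown line 'stage result 1' should read 'stage result 6'.
Intended log window:
  5: leaving fold_scores with 2
  6: intermediate pair 12, 2
  7: stage result 6
  8: mix_signals called with 6, 3
Execution walk:
  grade_run([1, 1, 3, 12, 2, 3, 11]) -> 12  [called from split_margin, line 25]
  fold_scores([1, 1, 3, 12, 2, 3, 11], 1) -> 2  [called from split_margin, line 26]
  gauge_drift(12, 2) -> 1  [called from split_margin, line 28]
  split_margin([1, 1, 3, 12, 2, 3, 11], 1) -> 1  [called from main, line 43]
  mix_signals(1, 3) -> 23  [called from main, line 45]
Log origins:
  1 — main, line 42
  2 — split_margin, line 24
  3 — grade_run, line 6
  4 — fold_scores, line 10
  5 — fold_scores, line 15
  6 — split_margin, line 27
  7 — main, line 44
  8 — mix_signals, line 31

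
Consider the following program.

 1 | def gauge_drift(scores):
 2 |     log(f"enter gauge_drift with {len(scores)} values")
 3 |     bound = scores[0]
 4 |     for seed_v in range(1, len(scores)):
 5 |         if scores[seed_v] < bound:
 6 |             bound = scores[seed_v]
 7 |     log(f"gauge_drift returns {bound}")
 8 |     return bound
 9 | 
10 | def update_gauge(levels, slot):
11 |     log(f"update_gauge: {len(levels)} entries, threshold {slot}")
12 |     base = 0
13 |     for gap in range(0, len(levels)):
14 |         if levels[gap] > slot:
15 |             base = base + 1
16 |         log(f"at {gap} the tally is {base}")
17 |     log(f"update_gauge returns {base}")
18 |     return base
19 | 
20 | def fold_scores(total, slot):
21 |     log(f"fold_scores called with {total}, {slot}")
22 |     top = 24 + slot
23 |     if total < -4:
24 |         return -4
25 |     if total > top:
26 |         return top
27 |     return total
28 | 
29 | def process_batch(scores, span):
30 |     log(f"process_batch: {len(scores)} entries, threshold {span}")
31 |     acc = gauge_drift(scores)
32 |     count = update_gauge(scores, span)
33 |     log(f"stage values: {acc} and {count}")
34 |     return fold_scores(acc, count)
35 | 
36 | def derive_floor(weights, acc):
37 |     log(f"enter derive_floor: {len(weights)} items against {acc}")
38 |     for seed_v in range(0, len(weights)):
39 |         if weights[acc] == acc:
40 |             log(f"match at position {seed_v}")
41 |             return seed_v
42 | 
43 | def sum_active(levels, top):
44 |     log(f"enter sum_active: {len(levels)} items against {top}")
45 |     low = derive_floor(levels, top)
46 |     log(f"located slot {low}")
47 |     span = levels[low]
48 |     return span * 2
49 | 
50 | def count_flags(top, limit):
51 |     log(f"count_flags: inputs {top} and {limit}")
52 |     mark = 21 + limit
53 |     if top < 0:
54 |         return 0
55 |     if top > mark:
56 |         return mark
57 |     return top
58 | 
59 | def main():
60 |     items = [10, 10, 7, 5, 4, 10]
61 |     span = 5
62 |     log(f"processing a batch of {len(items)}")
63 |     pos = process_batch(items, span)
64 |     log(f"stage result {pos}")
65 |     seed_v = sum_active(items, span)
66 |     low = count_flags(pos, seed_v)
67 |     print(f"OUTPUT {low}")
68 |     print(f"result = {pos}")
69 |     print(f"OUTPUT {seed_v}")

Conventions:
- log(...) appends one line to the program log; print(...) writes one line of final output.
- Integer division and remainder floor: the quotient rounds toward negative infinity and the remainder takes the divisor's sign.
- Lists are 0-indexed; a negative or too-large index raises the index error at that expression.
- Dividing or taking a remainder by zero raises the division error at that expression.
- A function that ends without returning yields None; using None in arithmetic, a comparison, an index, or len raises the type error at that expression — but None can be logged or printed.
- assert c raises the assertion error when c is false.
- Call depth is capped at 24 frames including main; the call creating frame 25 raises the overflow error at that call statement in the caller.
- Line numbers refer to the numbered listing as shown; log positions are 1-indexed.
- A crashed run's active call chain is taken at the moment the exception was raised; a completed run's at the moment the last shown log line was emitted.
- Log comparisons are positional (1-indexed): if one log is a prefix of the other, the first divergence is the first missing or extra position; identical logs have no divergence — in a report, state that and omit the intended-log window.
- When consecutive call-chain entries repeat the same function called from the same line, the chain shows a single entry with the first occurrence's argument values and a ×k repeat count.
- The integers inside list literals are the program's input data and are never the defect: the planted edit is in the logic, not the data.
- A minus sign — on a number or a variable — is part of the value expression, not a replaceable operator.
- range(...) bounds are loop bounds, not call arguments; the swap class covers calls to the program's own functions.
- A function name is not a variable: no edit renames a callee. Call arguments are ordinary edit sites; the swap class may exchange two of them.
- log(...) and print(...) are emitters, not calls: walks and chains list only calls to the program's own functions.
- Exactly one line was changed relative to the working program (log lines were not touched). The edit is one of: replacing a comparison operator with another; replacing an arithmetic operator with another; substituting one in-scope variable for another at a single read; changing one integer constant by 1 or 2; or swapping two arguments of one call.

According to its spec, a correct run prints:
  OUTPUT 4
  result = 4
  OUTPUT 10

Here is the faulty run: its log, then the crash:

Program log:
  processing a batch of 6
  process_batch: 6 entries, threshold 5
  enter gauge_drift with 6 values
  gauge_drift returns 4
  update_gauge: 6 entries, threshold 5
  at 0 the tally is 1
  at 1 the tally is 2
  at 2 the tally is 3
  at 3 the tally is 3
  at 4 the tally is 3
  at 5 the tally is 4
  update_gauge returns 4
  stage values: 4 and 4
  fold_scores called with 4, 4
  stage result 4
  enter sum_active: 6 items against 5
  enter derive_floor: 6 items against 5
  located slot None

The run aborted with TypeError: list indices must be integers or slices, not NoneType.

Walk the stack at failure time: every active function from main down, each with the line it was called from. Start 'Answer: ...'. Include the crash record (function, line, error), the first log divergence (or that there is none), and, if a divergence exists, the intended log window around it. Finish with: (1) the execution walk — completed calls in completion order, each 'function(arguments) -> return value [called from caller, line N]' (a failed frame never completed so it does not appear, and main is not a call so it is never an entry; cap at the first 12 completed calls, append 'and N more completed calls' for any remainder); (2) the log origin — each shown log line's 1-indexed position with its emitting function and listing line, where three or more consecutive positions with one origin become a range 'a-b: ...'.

Answer: main -> sum_active (called at line 65).
Key observation: The log first diverges at position 18: the faulty run prints 'located slot None' where the working version prints 'match at position 3'.
Crash: sum_active, line 47, TypeError.
First divergence: at position 18 the run shows 'located slot None' where the working version logs 'match at position 3'.
Intended log window:
  16: enter sum_active: 6 items against 5
  17: enter derive_floor: 6 items against 5
  18: match at position 3
  19: located slot 3
Execution walk:
  gauge_drift([10, 10, 7, 5, 4, 10]) -> 4  [called from process_batch, line 31]
  update_gauge([10, 10, 7, 5, 4, 10], 5) -> 4  [called from process_batch, line 32]
  fold_scores(4, 4) -> 4  [called from process_batch, line 34]
  process_batch([10, 10, 7, 5, 4, 10], 5) -> 4  [called from main, line 63]
  derive_floor([10, 10, 7, 5, 4, 10], 5) -> None  [called from sum_active, line 45]
Origin of each log line:
  1: logged in main at line 62
  2: logged in process_batch at line 30
  3: logged in gauge_drift at line 2
  4: logged in gauge_drift at line 7
  5: logged in update_gauge at line 11
  6-11: logged in update_gauge at line 16
  12: logged in update_gauge at line 17
  13: logged in process_batch at line 33
  14: logged in fold_scores at line 21
  15: logged in main at line 64
  16: logged in sum_active at line 44
  17: logged in derive_floor at line 37
  18: logged in sum_active at line 46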